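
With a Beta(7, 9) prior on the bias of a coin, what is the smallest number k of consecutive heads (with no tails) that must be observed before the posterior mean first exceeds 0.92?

After k heads and 0 tails the posterior is Beta(7+k, 9), with mean (7+k)/(7+9+k).
Set (7+k)/(16+k) > 0.92 and solve: k > (0.92·16 − 7)/(1 − 0.92) = 96.500.
The smallest integer exceeding 96.500 is 97, and checking k=97: (104)/(113) = 0.9204 > 0.92.

k = 97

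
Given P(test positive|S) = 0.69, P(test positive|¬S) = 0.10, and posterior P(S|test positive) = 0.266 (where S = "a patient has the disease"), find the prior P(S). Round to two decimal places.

Bayes' rule in odds form gives O(S|E) = O(S)·[P(E|S)/P(E|¬S)], hence O(S) = O(S|E)/LR.
Posterior odds = 0.266/(1−0.266) = 0.3624. LR = 0.69/0.10 = 6.9000.
Prior odds = 0.3624/6.9000 = 0.0525, so P(S) = 0.0525/(1+0.0525) ≈ 0.05.

P(S) = 0.05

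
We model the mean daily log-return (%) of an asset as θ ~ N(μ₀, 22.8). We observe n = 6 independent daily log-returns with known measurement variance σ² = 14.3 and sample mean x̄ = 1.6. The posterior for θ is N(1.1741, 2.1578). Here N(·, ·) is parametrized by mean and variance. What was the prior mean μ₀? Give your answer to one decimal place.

μ₀ = -2.9

With known observation variance, the Normal–Normal posterior has precision τ_n = τ₀ + n/σ² and mean μ_n = (τ₀μ₀ + (n/σ²)x̄)/τ_n.
Here τ₀ = 1/22.8 = 0.043860 and τ_data = 6/14.3 = 0.419580, so τ_n = 0.463440.
Rearranging for μ₀: μ₀ = (μ_n·τ_n − τ_data·x̄)/τ₀ = (1.1741·0.463440 − 0.419580·1.6) / 0.043860 = -0.127203/0.043860 ≈ -2.9.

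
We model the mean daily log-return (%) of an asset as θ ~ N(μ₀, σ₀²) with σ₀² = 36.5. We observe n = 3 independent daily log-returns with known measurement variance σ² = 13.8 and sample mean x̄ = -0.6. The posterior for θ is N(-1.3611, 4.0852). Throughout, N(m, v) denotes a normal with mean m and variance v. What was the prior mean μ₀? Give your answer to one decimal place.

μ₀ = -7.4

The posterior mean is a precision-weighted average: μ_n = (τ₀μ₀ + τ_data·x̄)/(τ₀+τ_data), with τ₀=1/σ₀² and τ_data=n/σ².
Here τ₀ = 1/36.5 = 0.027397 and τ_data = 3/13.8 = 0.217391, so τ_n = 0.244788.
Rearranging for μ₀: μ₀ = (μ_n·τ_n − τ_data·x̄)/τ₀ = (-1.3611·0.244788 − 0.217391·-0.6) / 0.027397 = -0.202746/0.027397 ≈ -7.4.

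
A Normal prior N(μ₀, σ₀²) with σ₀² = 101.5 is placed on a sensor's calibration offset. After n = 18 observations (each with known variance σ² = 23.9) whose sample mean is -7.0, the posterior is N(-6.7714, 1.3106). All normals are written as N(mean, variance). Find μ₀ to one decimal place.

μ₀ = 10.7

With known observation variance, the Normal–Normal posterior has precision τ_n = τ₀ + n/σ² and mean μ_n = (τ₀μ₀ + (n/σ²)x̄)/τ_n.
Here τ₀ = 1/101.5 = 0.009852 and τ_data = 18/23.9 = 0.753138, so τ_n = 0.762990.
Rearranging for μ₀: μ₀ = (μ_n·τ_n − τ_data·x̄)/τ₀ = (-6.7714·0.762990 − 0.753138·-7.0) / 0.009852 = 0.105456/0.009852 ≈ 10.7.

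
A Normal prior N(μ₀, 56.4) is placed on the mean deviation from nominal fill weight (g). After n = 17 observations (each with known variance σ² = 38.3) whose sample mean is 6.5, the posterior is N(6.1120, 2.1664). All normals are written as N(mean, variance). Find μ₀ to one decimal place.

μ₀ = -3.6

With known observation variance, the Normal–Normal posterior has precision τ_n = τ₀ + n/σ² and mean μ_n = (τ₀μ₀ + (n/σ²)x̄)/τ_n.
Here τ₀ = 1/56.4 = 0.017730 and τ_data = 17/38.3 = 0.443864, so τ_n = 0.461594.
Rearranging for μ₀: μ₀ = (μ_n·τ_n − τ_data·x̄)/τ₀ = (6.1120·0.461594 − 0.443864·6.5) / 0.017730 = -0.063853/0.017730 ≈ -3.6.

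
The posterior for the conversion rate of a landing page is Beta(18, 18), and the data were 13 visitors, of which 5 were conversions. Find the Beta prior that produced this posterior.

Beta is conjugate to the binomial likelihood: posterior = Beta(α+s, β+f).
Subtract the data counts: 18−5=13, 18−8=10.

Beta(13, 10)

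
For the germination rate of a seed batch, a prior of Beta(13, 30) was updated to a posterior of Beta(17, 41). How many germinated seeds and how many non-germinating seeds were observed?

Beta is conjugate to the binomial likelihood: posterior = Beta(α+s, β+f).
Match parameters: s=17−13=4, f=41−30=11.

4 germinated seeds and 11 non-germinating seeds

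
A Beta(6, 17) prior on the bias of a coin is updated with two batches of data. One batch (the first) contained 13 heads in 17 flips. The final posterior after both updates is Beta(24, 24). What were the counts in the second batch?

Because Beta–binomial updating is additive in the counts, the combined data contributed (α_post−α_prior, β_post−β_prior) successes and failures.
Total across both batches: 24−6=18 heads, 24−17=7 tails.
Subtract the first batch: 18−13=5 heads and 7−4=3 tails.

5 heads and 3 tails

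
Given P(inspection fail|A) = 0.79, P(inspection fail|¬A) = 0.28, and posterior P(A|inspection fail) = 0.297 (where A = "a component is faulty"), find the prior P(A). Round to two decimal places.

P(A) = 0.13

Bayes' rule in odds form gives O(A|E) = O(A)·[P(E|A)/P(E|¬A)], hence O(A) = O(A|E)/LR.
Posterior odds = 0.297/(1−0.297) = 0.4225. LR = 0.79/0.28 = 2.8214.
Prior odds = 0.4225/2.8214 = 0.1497, so P(A) = 0.1497/(1+0.1497) ≈ 0.13.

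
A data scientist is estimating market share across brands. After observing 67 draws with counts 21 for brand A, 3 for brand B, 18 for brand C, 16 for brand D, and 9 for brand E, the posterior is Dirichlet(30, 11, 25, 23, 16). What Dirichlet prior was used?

For a Dirichlet(α) prior with multinomial counts c, the posterior is Dirichlet(α + c) componentwise.
Subtract each count from the matching posterior parameter: 30−21=9, 11−3=8, 25−18=7, 23−16=7, 16−9=7.

Dirichlet(9, 8, 7, 7, 7)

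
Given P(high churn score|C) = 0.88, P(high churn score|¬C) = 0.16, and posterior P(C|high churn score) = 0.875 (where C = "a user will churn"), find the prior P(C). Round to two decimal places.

P(C) = 0.56

Bayes' rule in odds form gives O(C|E) = O(C)·[P(E|C)/P(E|¬C)], hence O(C) = O(C|E)/LR.
Posterior odds = 0.875/(1−0.875) = 7.0000. LR = 0.88/0.16 = 5.5000.
Prior odds = 7.0000/5.5000 = 1.2727, so P(C) = 1.2727/(1+1.2727) ≈ 0.56.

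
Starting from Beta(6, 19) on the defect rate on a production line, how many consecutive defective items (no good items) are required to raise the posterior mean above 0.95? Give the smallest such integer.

After k defective items and 0 good items the posterior is Beta(6+k, 19), with mean (6+k)/(6+19+k).
Set (6+k)/(25+k) > 0.95 and solve: k > (0.95·25 − 6)/(1 − 0.95) = 355.000.
The smallest integer exceeding 355.000 is 356, and checking k=356: (362)/(381) = 0.9501 > 0.95.

k = 356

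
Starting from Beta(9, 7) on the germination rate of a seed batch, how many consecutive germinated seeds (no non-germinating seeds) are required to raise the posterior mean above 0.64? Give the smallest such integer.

After k germinated seeds and 0 non-germinating seeds the posterior is Beta(9+k, 7), with mean (9+k)/(9+7+k).
Set (9+k)/(16+k) > 0.64 and solve: k > (0.64·16 − 9)/(1 − 0.64) = 3.444.
The smallest integer exceeding 3.444 is 4, and checking k=4: (13)/(20) = 0.6500 > 0.64.

k = 4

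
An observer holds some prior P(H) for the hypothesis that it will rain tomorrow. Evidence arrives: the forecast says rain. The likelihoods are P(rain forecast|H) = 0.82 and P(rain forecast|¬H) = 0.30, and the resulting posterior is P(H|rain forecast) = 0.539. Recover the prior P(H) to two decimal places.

P(H) = 0.30

In odds form, posterior odds = prior odds × likelihood ratio, so prior odds = posterior odds ÷ LR.
Posterior odds = 0.539/(1−0.539) = 1.1692. LR = 0.82/0.30 = 2.7333.
Prior odds = 1.1692/2.7333 = 0.4278, so P(H) = 0.4278/(1+0.4278) ≈ 0.30.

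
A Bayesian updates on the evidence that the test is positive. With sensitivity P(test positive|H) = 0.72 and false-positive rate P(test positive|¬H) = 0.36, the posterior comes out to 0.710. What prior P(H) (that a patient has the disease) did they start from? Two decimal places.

P(H) = 0.55

Bayes' rule in odds form gives O(H|E) = O(H)·[P(E|H)/P(E|¬H)], hence O(H) = O(H|E)/LR.
Posterior odds = 0.710/(1−0.710) = 2.4483. LR = 0.72/0.36 = 2.0000.
Prior odds = 2.4483/2.0000 = 1.2242, so P(H) = 1.2242/(1+1.2242) ≈ 0.55.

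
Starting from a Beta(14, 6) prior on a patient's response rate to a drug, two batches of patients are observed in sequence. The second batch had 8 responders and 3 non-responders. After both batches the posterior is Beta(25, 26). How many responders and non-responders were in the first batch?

3 responders and 17 non-responders

Because Beta–binomial updating is additive in the counts, the combined data contributed (α_post−α_prior, β_post−β_prior) successes and failures.
Total across both batches: 25−14=11 responders, 26−6=20 non-responders.
Subtract the second batch: 11−8=3 responders and 20−3=17 non-responders.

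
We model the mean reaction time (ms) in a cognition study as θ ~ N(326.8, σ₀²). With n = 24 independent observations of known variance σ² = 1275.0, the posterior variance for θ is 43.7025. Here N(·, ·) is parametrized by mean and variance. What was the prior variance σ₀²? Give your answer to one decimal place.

For the Normal–Normal model with known σ², precisions add: τ_n = τ₀ + n/σ².
So 1/σ₀² = 1/43.7025 − 24/1275.0 = 0.022882 − 0.018824 = 0.004058.
Hence σ₀² = 1/0.004058 ≈ 246.4.

σ₀² = 246.4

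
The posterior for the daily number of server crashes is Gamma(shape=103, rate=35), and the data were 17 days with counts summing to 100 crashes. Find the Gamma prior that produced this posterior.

Gamma–Poisson conjugacy: posterior shape = α + Σxᵢ, posterior rate = β + n.
So α = 103 − 100 = 3 and β = 35 − 17 = 18.

Gamma(shape=3, rate=18)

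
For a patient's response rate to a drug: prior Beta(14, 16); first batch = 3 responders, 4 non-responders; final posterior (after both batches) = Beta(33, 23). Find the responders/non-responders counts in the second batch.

Sequential conjugate updates are equivalent to a single update on the pooled data, so total successes = posterior α − prior α and total failures = posterior β − prior β.
Total across both batches: 33−14=19 responders, 23−16=7 non-responders.
Subtract the first batch: 19−3=16 responders and 7−4=3 non-responders.

16 responders and 3 non-responders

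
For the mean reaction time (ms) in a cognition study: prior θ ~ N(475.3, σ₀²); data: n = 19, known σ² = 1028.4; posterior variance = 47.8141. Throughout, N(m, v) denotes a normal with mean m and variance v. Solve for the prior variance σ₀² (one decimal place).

σ₀² = 410.0

Posterior precision equals prior precision plus data precision: 1/σ_n² = 1/σ₀² + n/σ².
So 1/σ₀² = 1/47.8141 − 19/1028.4 = 0.020914 − 0.018475 = 0.002439.
Hence σ₀² = 1/0.002439 ≈ 410.0.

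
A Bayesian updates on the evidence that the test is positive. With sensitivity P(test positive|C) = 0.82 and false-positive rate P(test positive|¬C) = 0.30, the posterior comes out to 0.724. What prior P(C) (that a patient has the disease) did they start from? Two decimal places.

In odds form, posterior odds = prior odds × likelihood ratio, so prior odds = posterior odds ÷ LR.
Posterior odds = 0.724/(1−0.724) = 2.6232. LR = 0.82/0.30 = 2.7333.
Prior odds = 2.6232/2.7333 = 0.9597, so P(C) = 0.9597/(1+0.9597) ≈ 0.49.

P(C) = 0.49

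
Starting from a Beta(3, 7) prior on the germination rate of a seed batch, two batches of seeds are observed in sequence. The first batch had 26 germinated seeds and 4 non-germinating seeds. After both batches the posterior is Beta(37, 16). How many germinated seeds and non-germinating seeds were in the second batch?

8 germinated seeds and 5 non-germinating seeds

Sequential conjugate updates are equivalent to a single update on the pooled data, so total successes = posterior α − prior α and total failures = posterior β − prior β.
Total across both batches: 37−3=34 germinated seeds, 16−7=9 non-germinating seeds.
Subtract the first batch: 34−26=8 germinated seeds and 9−4=5 non-germinating seeds.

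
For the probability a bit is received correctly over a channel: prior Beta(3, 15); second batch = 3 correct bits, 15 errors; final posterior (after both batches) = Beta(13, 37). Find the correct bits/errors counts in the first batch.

7 correct bits and 7 errors

Sequential conjugate updates are equivalent to a single update on the pooled data, so total successes = posterior α − prior α and total failures = posterior β − prior β.
Total across both batches: 13−3=10 correct bits, 37−15=22 errors.
Subtract the second batch: 10−3=7 correct bits and 22−15=7 errors.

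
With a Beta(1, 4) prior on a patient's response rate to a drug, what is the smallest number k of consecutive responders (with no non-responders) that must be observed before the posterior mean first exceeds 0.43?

k = 3

After k responders and 0 non-responders the posterior is Beta(1+k, 4), with mean (1+k)/(1+4+k).
Set (1+k)/(5+k) > 0.43 and solve: k > (0.43·5 − 1)/(1 − 0.43) = 2.018.
The smallest integer exceeding 2.018 is 3, and checking k=3: (4)/(8) = 0.5000 > 0.43.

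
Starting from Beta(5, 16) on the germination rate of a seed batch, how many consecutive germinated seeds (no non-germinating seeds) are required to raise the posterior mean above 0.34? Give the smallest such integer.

k = 4

After k germinated seeds and 0 non-germinating seeds the posterior is Beta(5+k, 16), with mean (5+k)/(5+16+k).
Set (5+k)/(21+k) > 0.34 and solve: k > (0.34·21 − 5)/(1 − 0.34) = 3.242.
The smallest integer exceeding 3.242 is 4.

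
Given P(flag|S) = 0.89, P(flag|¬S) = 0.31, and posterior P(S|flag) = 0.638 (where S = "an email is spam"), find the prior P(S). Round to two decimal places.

In odds form, posterior odds = prior odds × likelihood ratio, so prior odds = posterior odds ÷ LR.
Posterior odds = 0.638/(1−0.638) = 1.7624. LR = 0.89/0.31 = 2.8710.
Prior odds = 1.7624/2.8710 = 0.6139, so P(S) = 0.6139/(1+0.6139) ≈ 0.38.

P(S) = 0.38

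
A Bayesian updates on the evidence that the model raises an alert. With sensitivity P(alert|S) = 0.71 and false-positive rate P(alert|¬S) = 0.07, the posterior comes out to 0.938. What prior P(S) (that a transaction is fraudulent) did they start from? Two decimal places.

In odds form, posterior odds = prior odds × likelihood ratio, so prior odds = posterior odds ÷ LR.
Posterior odds = 0.938/(1−0.938) = 15.1290. LR = 0.71/0.07 = 10.1429.
Prior odds = 15.1290/10.1429 = 1.4916, so P(S) = 1.4916/(1+1.4916) ≈ 0.60.

P(S) = 0.60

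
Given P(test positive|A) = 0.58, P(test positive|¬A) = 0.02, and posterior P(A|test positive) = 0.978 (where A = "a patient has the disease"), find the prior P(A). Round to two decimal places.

In odds form, posterior odds = prior odds × likelihood ratio, so prior odds = posterior odds ÷ LR.
Posterior odds = 0.978/(1−0.978) = 44.4545. LR = 0.58/0.02 = 29.0000.
Prior odds = 44.4545/29.0000 = 1.5329, so P(A) = 1.5329/(1+1.5329) ≈ 0.61.

P(A) = 0.61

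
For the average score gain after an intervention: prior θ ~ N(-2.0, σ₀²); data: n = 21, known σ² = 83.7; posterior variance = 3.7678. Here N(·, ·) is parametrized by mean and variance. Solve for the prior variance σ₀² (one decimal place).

For the Normal–Normal model with known σ², precisions add: τ_n = τ₀ + n/σ².
So 1/σ₀² = 1/3.7678 − 21/83.7 = 0.265407 − 0.250896 = 0.014511.
Hence σ₀² = 1/0.014511 ≈ 68.9.

σ₀² = 68.9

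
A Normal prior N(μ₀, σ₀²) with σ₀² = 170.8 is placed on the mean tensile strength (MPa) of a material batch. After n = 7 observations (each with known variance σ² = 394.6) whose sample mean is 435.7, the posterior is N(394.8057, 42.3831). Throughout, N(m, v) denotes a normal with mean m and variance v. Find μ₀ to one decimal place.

μ₀ = 270.9

The posterior mean is a precision-weighted average: μ_n = (τ₀μ₀ + τ_data·x̄)/(τ₀+τ_data), with τ₀=1/σ₀² and τ_data=n/σ².
Here τ₀ = 1/170.8 = 0.005855 and τ_data = 7/394.6 = 0.017739, so τ_n = 0.023594.
Rearranging for μ₀: μ₀ = (μ_n·τ_n − τ_data·x̄)/τ₀ = (394.8057·0.023594 − 0.017739·435.7) / 0.005855 = 1.586163/0.005855 ≈ 270.9.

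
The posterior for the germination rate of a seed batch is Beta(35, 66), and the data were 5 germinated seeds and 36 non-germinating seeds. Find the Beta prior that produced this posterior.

Beta(30, 30)

A Beta(a, b) prior with s successes and f failures in binomial data gives a Beta(a+s, b+f) posterior.
Subtract the data counts: 35−5=30, 66−36=30.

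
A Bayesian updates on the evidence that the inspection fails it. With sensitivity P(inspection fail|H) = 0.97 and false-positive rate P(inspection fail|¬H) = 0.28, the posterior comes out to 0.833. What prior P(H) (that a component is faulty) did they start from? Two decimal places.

In odds form, posterior odds = prior odds × likelihood ratio, so prior odds = posterior odds ÷ LR.
Posterior odds = 0.833/(1−0.833) = 4.9880. LR = 0.97/0.28 = 3.4643.
Prior odds = 4.9880/3.4643 = 1.4398, so P(H) = 1.4398/(1+1.4398) ≈ 0.59.

P(H) = 0.59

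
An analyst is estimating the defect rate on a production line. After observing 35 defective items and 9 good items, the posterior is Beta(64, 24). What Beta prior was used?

Under Beta–binomial conjugacy the posterior parameters are (a+s, b+f).
Subtract the data counts: 64−35=29, 24−9=15.

Beta(29, 15)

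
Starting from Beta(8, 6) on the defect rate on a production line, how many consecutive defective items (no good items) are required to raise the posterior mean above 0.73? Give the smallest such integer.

k = 9

After k defective items and 0 good items the posterior is Beta(8+k, 6), with mean (8+k)/(8+6+k).
Set (8+k)/(14+k) > 0.73 and solve: k > (0.73·14 − 8)/(1 − 0.73) = 8.222.
The smallest integer exceeding 8.222 is 9, and checking k=9: (17)/(23) = 0.7391 > 0.73.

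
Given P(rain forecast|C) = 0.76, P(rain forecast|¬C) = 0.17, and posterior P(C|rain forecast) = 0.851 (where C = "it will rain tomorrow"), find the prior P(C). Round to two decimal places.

P(C) = 0.56

In odds form, posterior odds = prior odds × likelihood ratio, so prior odds = posterior odds ÷ LR.
Posterior odds = 0.851/(1−0.851) = 5.7114. LR = 0.76/0.17 = 4.4706.
Prior odds = 5.7114/4.4706 = 1.2775, so P(C) = 1.2775/(1+1.2775) ≈ 0.56.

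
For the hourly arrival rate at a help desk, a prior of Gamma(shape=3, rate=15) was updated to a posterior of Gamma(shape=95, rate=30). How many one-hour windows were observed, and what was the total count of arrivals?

n = 15 one-hour windows with total 92 arrivals

Gamma–Poisson conjugacy: posterior shape = α + Σxᵢ, posterior rate = β + n.
Matching: Σxᵢ = 95 − 3 = 92 and n = 30 − 15 = 15.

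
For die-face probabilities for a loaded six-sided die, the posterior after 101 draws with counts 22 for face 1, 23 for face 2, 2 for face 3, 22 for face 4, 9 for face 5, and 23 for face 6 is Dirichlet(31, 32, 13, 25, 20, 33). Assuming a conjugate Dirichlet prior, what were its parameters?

For a Dirichlet(α) prior with multinomial counts c, the posterior is Dirichlet(α + c) componentwise.
Subtract each count from the matching posterior parameter: 31−22=9, 32−23=9, 13−2=11, 25−22=3, 20−9=11, 33−23=10.

Dirichlet(9, 9, 11, 3, 11, 10)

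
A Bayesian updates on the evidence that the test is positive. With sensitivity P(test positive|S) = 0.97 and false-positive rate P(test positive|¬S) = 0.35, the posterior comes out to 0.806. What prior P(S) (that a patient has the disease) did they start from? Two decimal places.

P(S) = 0.60

Bayes' rule in odds form gives O(S|E) = O(S)·[P(E|S)/P(E|¬S)], hence O(S) = O(S|E)/LR.
Posterior odds = 0.806/(1−0.806) = 4.1546. LR = 0.97/0.35 = 2.7714.
Prior odds = 4.1546/2.7714 = 1.4991, so P(S) = 1.4991/(1+1.4991) ≈ 0.60.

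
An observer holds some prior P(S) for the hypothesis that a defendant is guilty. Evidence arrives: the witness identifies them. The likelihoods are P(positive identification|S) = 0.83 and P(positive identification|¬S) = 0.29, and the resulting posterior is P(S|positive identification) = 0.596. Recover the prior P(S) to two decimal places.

Bayes' rule in odds form gives O(S|E) = O(S)·[P(E|S)/P(E|¬S)], hence O(S) = O(S|E)/LR.
Posterior odds = 0.596/(1−0.596) = 1.4752. LR = 0.83/0.29 = 2.8621.
Prior odds = 1.4752/2.8621 = 0.5154, so P(S) = 0.5154/(1+0.5154) ≈ 0.34.

P(S) = 0.34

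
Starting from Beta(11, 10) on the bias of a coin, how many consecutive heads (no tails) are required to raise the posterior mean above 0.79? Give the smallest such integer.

After k heads and 0 tails the posterior is Beta(11+k, 10), with mean (11+k)/(11+10+k).
Set (11+k)/(21+k) > 0.79 and solve: k > (0.79·21 − 11)/(1 − 0.79) = 26.619.
The smallest integer exceeding 26.619 is 27, and checking k=27: (38)/(48) = 0.7917 > 0.79.

k = 27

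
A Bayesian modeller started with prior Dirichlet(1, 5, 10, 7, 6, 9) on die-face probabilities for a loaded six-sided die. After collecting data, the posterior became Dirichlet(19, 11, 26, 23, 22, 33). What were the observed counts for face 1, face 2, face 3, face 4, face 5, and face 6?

For a Dirichlet(α) prior with multinomial counts c, the posterior is Dirichlet(α + c) componentwise.
Counts are posterior − prior componentwise: 19−1=18, 11−5=6, 26−10=16, 23−7=16, 22−6=16, 33−9=24.

counts (18, 6, 16, 16, 16, 24)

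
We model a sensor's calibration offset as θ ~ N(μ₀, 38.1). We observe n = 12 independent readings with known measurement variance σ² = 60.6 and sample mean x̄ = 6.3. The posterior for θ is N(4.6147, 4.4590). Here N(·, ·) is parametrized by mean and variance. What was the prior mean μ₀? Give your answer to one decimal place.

μ₀ = -8.1

The posterior mean is a precision-weighted average: μ_n = (τ₀μ₀ + τ_data·x̄)/(τ₀+τ_data), with τ₀=1/σ₀² and τ_data=n/σ².
Here τ₀ = 1/38.1 = 0.026247 and τ_data = 12/60.6 = 0.198020, so τ_n = 0.224267.
Rearranging for μ₀: μ₀ = (μ_n·τ_n − τ_data·x̄)/τ₀ = (4.6147·0.224267 − 0.198020·6.3) / 0.026247 = -0.212601/0.026247 ≈ -8.1.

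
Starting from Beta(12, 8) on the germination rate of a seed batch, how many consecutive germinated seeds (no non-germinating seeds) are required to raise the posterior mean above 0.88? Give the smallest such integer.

k = 47

After k germinated seeds and 0 non-germinating seeds the posterior is Beta(12+k, 8), with mean (12+k)/(12+8+k).
Set (12+k)/(20+k) > 0.88 and solve: k > (0.88·20 − 12)/(1 − 0.88) = 46.667.
The smallest integer exceeding 46.667 is 47.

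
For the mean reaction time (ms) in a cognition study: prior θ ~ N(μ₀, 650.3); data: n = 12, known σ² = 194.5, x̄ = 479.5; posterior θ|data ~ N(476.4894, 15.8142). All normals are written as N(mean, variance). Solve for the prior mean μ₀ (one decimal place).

With known observation variance, the Normal–Normal posterior has precision τ_n = τ₀ + n/σ² and mean μ_n = (τ₀μ₀ + (n/σ²)x̄)/τ_n.
Here τ₀ = 1/650.3 = 0.001538 and τ_data = 12/194.5 = 0.061697, so τ_n = 0.063235.
Rearranging for μ₀: μ₀ = (μ_n·τ_n − τ_data·x̄)/τ₀ = (476.4894·0.063235 − 0.061697·479.5) / 0.001538 = 0.547096/0.001538 ≈ 355.7.

μ₀ = 355.7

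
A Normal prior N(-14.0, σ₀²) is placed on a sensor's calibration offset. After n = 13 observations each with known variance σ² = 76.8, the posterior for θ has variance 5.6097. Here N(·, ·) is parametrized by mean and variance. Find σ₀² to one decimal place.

σ₀² = 111.2

Posterior precision equals prior precision plus data precision: 1/σ_n² = 1/σ₀² + n/σ².
So 1/σ₀² = 1/5.6097 − 13/76.8 = 0.178263 − 0.169271 = 0.008992.
Hence σ₀² = 1/0.008992 ≈ 111.2.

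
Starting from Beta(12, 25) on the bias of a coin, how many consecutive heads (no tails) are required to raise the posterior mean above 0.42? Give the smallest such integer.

k = 7

After k heads and 0 tails the posterior is Beta(12+k, 25), with mean (12+k)/(12+25+k).
Set (12+k)/(37+k) > 0.42 and solve: k > (0.42·37 − 12)/(1 − 0.42) = 6.103.
The smallest integer exceeding 6.103 is 7.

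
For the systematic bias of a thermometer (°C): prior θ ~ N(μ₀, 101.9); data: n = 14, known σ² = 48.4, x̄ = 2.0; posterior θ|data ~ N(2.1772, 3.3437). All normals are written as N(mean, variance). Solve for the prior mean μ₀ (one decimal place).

With known observation variance, the Normal–Normal posterior has precision τ_n = τ₀ + n/σ² and mean μ_n = (τ₀μ₀ + (n/σ²)x̄)/τ_n.
Here τ₀ = 1/101.9 = 0.009814 and τ_data = 14/48.4 = 0.289256, so τ_n = 0.299070.
Rearranging for μ₀: μ₀ = (μ_n·τ_n − τ_data·x̄)/τ₀ = (2.1772·0.299070 − 0.289256·2.0) / 0.009814 = 0.072623/0.009814 ≈ 7.4.

μ₀ = 7.4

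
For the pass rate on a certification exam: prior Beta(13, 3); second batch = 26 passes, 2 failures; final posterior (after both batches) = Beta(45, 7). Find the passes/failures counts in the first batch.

6 passes and 2 failures

Sequential conjugate updates are equivalent to a single update on the pooled data, so total successes = posterior α − prior α and total failures = posterior β − prior β.
Total across both batches: 45−13=32 passes, 7−3=4 failures.
Subtract the second batch: 32−26=6 passes and 4−2=2 failures.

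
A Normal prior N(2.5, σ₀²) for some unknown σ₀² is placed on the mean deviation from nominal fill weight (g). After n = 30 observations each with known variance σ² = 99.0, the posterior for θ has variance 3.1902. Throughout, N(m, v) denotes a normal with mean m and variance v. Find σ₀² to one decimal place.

σ₀² = 95.9

Posterior precision equals prior precision plus data precision: 1/σ_n² = 1/σ₀² + n/σ².
So 1/σ₀² = 1/3.1902 − 30/99.0 = 0.313460 − 0.303030 = 0.010430.
Hence σ₀² = 1/0.010430 ≈ 95.9.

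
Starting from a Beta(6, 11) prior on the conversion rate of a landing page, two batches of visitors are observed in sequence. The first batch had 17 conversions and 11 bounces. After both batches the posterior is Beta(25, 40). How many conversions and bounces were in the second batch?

2 conversions and 18 bounces

Sequential conjugate updates are equivalent to a single update on the pooled data, so total successes = posterior α − prior α and total failures = posterior β − prior β.
Total across both batches: 25−6=19 conversions, 40−11=29 bounces.
Subtract the first batch: 19−17=2 conversions and 29−11=18 bounces.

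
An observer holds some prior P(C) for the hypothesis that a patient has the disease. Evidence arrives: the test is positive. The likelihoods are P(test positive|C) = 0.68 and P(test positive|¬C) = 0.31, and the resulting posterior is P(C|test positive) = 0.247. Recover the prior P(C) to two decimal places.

Bayes' rule in odds form gives O(C|E) = O(C)·[P(E|C)/P(E|¬C)], hence O(C) = O(C|E)/LR.
Posterior odds = 0.247/(1−0.247) = 0.3280. LR = 0.68/0.31 = 2.1935.
Prior odds = 0.3280/2.1935 = 0.1495, so P(C) = 0.1495/(1+0.1495) ≈ 0.13.

P(C) = 0.13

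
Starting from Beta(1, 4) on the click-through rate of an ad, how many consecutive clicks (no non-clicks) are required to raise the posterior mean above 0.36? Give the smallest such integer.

k = 2

After k clicks and 0 non-clicks the posterior is Beta(1+k, 4), with mean (1+k)/(1+4+k).
Set (1+k)/(5+k) > 0.36 and solve: k > (0.36·5 − 1)/(1 − 0.36) = 1.250.
The smallest integer exceeding 1.250 is 2.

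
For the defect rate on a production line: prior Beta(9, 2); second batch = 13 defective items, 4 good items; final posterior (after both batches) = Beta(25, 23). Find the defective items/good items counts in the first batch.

Because Beta–binomial updating is additive in the counts, the combined data contributed (α_post−α_prior, β_post−β_prior) successes and failures.
Total across both batches: 25−9=16 defective items, 23−2=21 good items.
Subtract the second batch: 16−13=3 defective items and 21−4=17 good items.

3 defective items and 17 good items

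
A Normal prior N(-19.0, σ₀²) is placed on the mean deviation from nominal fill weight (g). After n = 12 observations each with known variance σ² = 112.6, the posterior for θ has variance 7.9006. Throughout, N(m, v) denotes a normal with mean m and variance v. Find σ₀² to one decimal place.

σ₀² = 50.0

For the Normal–Normal model with known σ², precisions add: τ_n = τ₀ + n/σ².
So 1/σ₀² = 1/7.9006 − 12/112.6 = 0.126573 − 0.106572 = 0.020001.
Hence σ₀² = 1/0.020001 ≈ 50.0.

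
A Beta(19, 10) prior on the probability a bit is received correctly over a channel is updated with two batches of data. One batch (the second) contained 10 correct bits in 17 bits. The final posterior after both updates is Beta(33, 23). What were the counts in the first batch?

4 correct bits and 6 errors

Sequential conjugate updates are equivalent to a single update on the pooled data, so total successes = posterior α − prior α and total failures = posterior β − prior β.
Total across both batches: 33−19=14 correct bits, 23−10=13 errors.
Subtract the second batch: 14−10=4 correct bits and 13−7=6 errors.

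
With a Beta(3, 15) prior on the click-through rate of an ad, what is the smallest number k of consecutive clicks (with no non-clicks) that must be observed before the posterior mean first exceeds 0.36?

After k clicks and 0 non-clicks the posterior is Beta(3+k, 15), with mean (3+k)/(3+15+k).
Set (3+k)/(18+k) > 0.36 and solve: k > (0.36·18 − 3)/(1 − 0.36) = 5.438.
The smallest integer exceeding 5.438 is 6, and checking k=6: (9)/(24) = 0.3750 > 0.36.

k = 6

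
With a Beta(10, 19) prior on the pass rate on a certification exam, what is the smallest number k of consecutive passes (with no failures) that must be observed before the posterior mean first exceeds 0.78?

k = 58

After k passes and 0 failures the posterior is Beta(10+k, 19), with mean (10+k)/(10+19+k).
Set (10+k)/(29+k) > 0.78 and solve: k > (0.78·29 − 10)/(1 − 0.78) = 57.364.
The smallest integer exceeding 57.364 is 58.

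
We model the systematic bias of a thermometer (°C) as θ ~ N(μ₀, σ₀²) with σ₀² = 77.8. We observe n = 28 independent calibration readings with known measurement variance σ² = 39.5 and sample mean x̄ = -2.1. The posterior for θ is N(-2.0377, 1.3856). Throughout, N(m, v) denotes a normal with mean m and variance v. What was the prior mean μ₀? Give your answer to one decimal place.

μ₀ = 1.4

With known observation variance, the Normal–Normal posterior has precision τ_n = τ₀ + n/σ² and mean μ_n = (τ₀μ₀ + (n/σ²)x̄)/τ_n.
Here τ₀ = 1/77.8 = 0.012853 and τ_data = 28/39.5 = 0.708861, so τ_n = 0.721714.
Rearranging for μ₀: μ₀ = (μ_n·τ_n − τ_data·x̄)/τ₀ = (-2.0377·0.721714 − 0.708861·-2.1) / 0.012853 = 0.017971/0.012853 ≈ 1.4.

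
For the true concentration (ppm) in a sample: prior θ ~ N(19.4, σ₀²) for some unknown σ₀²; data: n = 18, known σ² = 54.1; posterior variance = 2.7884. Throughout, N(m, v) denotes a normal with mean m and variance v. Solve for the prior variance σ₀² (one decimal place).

For the Normal–Normal model with known σ², precisions add: τ_n = τ₀ + n/σ².
So 1/σ₀² = 1/2.7884 − 18/54.1 = 0.358629 − 0.332717 = 0.025912.
Hence σ₀² = 1/0.025912 ≈ 38.6.

σ₀² = 38.6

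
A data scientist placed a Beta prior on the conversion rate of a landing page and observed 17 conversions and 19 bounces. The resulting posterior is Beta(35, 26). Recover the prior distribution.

A Beta(a, b) prior with s successes and f failures in binomial data gives a Beta(a+s, b+f) posterior.
So a = 35 − 17 = 18 and b = 26 − 19 = 7.

Beta(18, 7)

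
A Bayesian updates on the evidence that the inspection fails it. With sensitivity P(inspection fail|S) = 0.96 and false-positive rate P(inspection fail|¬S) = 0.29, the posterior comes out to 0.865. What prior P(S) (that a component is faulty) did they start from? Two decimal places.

P(S) = 0.66

Bayes' rule in odds form gives O(S|E) = O(S)·[P(E|S)/P(E|¬S)], hence O(S) = O(S|E)/LR.
Posterior odds = 0.865/(1−0.865) = 6.4074. LR = 0.96/0.29 = 3.3103.
Prior odds = 6.4074/3.3103 = 1.9356, so P(S) = 1.9356/(1+1.9356) ≈ 0.66.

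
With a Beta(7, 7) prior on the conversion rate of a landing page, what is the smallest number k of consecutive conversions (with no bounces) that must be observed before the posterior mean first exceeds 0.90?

After k conversions and 0 bounces the posterior is Beta(7+k, 7), with mean (7+k)/(7+7+k).
Set (7+k)/(14+k) > 0.90 and solve: k > (0.90·14 − 7)/(1 − 0.90) = 56.000.
The smallest integer exceeding 56.000 is 57, and checking k=57: (64)/(71) = 0.9014 > 0.90.

k = 57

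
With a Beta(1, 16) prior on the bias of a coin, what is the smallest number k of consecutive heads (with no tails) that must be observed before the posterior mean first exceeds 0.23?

After k heads and 0 tails the posterior is Beta(1+k, 16), with mean (1+k)/(1+16+k).
Set (1+k)/(17+k) > 0.23 and solve: k > (0.23·17 − 1)/(1 − 0.23) = 3.779.
The smallest integer exceeding 3.779 is 4.

k = 4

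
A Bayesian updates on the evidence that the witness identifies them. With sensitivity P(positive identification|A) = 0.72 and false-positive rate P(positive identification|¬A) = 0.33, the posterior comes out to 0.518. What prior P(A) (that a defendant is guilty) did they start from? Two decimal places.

P(A) = 0.33

In odds form, posterior odds = prior odds × likelihood ratio, so prior odds = posterior odds ÷ LR.
Posterior odds = 0.518/(1−0.518) = 1.0747. LR = 0.72/0.33 = 2.1818.
Prior odds = 1.0747/2.1818 = 0.4926, so P(A) = 0.4926/(1+0.4926) ≈ 0.33.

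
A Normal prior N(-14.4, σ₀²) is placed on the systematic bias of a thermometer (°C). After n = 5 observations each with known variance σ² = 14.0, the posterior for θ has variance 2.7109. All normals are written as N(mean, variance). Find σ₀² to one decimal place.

Posterior precision equals prior precision plus data precision: 1/σ_n² = 1/σ₀² + n/σ².
So 1/σ₀² = 1/2.7109 − 5/14.0 = 0.368881 − 0.357143 = 0.011738.
Hence σ₀² = 1/0.011738 ≈ 85.2.

σ₀² = 85.2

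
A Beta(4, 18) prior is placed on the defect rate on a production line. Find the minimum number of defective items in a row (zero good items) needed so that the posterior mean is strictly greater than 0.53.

k = 17

After k defective items and 0 good items the posterior is Beta(4+k, 18), with mean (4+k)/(4+18+k).
Set (4+k)/(22+k) > 0.53 and solve: k > (0.53·22 − 4)/(1 − 0.53) = 16.298.
The smallest integer exceeding 16.298 is 17, and checking k=17: (21)/(39) = 0.5385 > 0.53.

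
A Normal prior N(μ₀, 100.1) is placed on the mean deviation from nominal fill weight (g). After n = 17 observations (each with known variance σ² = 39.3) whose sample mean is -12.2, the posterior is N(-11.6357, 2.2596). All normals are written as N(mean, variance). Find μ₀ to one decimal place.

μ₀ = 12.8

With known observation variance, the Normal–Normal posterior has precision τ_n = τ₀ + n/σ² and mean μ_n = (τ₀μ₀ + (n/σ²)x̄)/τ_n.
Here τ₀ = 1/100.1 = 0.009990 and τ_data = 17/39.3 = 0.432570, so τ_n = 0.442560.
Rearranging for μ₀: μ₀ = (μ_n·τ_n − τ_data·x̄)/τ₀ = (-11.6357·0.442560 − 0.432570·-12.2) / 0.009990 = 0.127859/0.009990 ≈ 12.8.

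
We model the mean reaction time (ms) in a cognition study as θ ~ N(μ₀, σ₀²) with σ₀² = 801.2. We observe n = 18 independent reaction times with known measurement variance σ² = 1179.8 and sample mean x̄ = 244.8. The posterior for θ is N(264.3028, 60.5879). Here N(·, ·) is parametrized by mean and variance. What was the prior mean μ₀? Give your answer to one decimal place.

With known observation variance, the Normal–Normal posterior has precision τ_n = τ₀ + n/σ² and mean μ_n = (τ₀μ₀ + (n/σ²)x̄)/τ_n.
Here τ₀ = 1/801.2 = 0.001248 and τ_data = 18/1179.8 = 0.015257, so τ_n = 0.016505.
Rearranging for μ₀: μ₀ = (μ_n·τ_n − τ_data·x̄)/τ₀ = (264.3028·0.016505 − 0.015257·244.8) / 0.001248 = 0.627404/0.001248 ≈ 502.7.

μ₀ = 502.7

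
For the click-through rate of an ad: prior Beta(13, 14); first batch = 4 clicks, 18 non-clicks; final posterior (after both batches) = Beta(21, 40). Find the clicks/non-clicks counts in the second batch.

Sequential conjugate updates are equivalent to a single update on the pooled data, so total successes = posterior α − prior α and total failures = posterior β − prior β.
Total across both batches: 21−13=8 clicks, 40−14=26 non-clicks.
Subtract the first batch: 8−4=4 clicks and 26−18=8 non-clicks.

4 clicks and 8 non-clicks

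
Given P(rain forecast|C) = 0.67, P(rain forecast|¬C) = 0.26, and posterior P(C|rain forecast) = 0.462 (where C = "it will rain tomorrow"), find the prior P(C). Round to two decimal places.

P(C) = 0.25

In odds form, posterior odds = prior odds × likelihood ratio, so prior odds = posterior odds ÷ LR.
Posterior odds = 0.462/(1−0.462) = 0.8587. LR = 0.67/0.26 = 2.5769.
Prior odds = 0.8587/2.5769 = 0.3332, so P(C) = 0.3332/(1+0.3332) ≈ 0.25.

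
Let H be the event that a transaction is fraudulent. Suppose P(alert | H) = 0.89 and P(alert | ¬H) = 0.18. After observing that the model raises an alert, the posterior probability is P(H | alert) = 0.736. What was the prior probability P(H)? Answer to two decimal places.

P(H) = 0.36

In odds form, posterior odds = prior odds × likelihood ratio, so prior odds = posterior odds ÷ LR.
Posterior odds = 0.736/(1−0.736) = 2.7879. LR = 0.89/0.18 = 4.9444.
Prior odds = 2.7879/4.9444 = 0.5639, so P(H) = 0.5639/(1+0.5639) ≈ 0.36.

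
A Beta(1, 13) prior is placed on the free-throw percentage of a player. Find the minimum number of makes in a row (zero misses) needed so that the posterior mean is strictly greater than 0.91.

After k makes and 0 misses the posterior is Beta(1+k, 13), with mean (1+k)/(1+13+k).
Set (1+k)/(14+k) > 0.91 and solve: k > (0.91·14 − 1)/(1 − 0.91) = 130.444.
The smallest integer exceeding 130.444 is 131.

k = 131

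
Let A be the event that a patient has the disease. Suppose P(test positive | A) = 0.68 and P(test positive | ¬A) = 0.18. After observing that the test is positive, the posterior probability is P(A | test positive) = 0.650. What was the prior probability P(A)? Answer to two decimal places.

In odds form, posterior odds = prior odds × likelihood ratio, so prior odds = posterior odds ÷ LR.
Posterior odds = 0.650/(1−0.650) = 1.8571. LR = 0.68/0.18 = 3.7778.
Prior odds = 1.8571/3.7778 = 0.4916, so P(A) = 0.4916/(1+0.4916) ≈ 0.33.

P(A) = 0.33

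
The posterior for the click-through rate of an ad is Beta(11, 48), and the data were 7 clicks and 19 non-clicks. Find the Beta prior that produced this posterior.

Under Beta–binomial conjugacy the posterior parameters are (α+s, β+f).
So α = 11 − 7 = 4 and β = 48 − 19 = 29.

Beta(4, 29)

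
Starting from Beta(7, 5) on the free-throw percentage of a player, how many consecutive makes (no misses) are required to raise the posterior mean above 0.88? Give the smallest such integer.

After k makes and 0 misses the posterior is Beta(7+k, 5), with mean (7+k)/(7+5+k).
Set (7+k)/(12+k) > 0.88 and solve: k > (0.88·12 − 7)/(1 − 0.88) = 29.667.
The smallest integer exceeding 29.667 is 30.

k = 30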